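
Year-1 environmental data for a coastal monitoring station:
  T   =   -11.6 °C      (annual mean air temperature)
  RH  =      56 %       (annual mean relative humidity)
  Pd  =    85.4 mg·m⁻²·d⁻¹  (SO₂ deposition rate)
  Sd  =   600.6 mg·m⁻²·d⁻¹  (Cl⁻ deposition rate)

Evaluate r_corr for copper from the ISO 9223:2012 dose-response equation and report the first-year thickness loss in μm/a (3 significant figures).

r_corr = 0.275 μm/a

copper: f(T) = +0.126·(T−10) [T≤10 °C] = -2.7216
  sulphur-dioxide contribution → 0.03016 μm/a
  chloride contribution → 0.2453 μm/a
  ⇒ r_corr(copper) = 0.2754 μm/a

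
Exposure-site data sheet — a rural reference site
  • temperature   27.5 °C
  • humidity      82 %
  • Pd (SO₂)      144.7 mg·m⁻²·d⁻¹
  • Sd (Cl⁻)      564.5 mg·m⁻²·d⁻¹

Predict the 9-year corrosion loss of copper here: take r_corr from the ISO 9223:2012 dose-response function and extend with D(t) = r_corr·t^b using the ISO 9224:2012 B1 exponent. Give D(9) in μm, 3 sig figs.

copper: temperature factor f = -0.080·(17.5) = -1.4000
  SO₂ term: 0.0053·144.7^0.26·exp(0.059·82-1.4000) = 0.6013
  Sd branch = 0.01025·Sd^0.27·e^(0.036·RH+0.049·T) = 4.178 μm/a
  sum: 0.6013 + 4.178 → r_corr = 4.779 μm/a
ISO 9224: D(t) = r_corr · t^b with b = 0.667 (copper, B1)
  D(9) = 4.779 × 9^0.667 = 4.779 × 4.33 = 20.69 μm

D(9) = 20.7 μm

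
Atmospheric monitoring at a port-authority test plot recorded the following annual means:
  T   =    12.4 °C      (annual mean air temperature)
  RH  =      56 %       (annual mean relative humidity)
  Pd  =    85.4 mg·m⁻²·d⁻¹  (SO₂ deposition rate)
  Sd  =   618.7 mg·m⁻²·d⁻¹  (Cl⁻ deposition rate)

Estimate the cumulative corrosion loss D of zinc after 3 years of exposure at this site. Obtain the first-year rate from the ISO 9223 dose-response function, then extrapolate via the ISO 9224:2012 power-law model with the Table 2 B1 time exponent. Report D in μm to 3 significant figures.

zinc: temperature factor f = -0.071·(2.4) = -0.1704
  SO₂ term: 0.0129·85.4^0.44·exp(0.046·56-0.1704) = 1.012
  Cl⁻ term: 0.0175·618.7^0.57·exp(0.008·56+0.085·12.4) = 3.065
  r_corr = 1.012 + 3.065 = 4.077 μm/a
Long-term exponent b (ISO 9224 Table 2, B1) = 0.813
  D(3) = 4.077 × 3^0.813 = 4.077 × 2.443 = 9.961 μm

D(3) = 9.96 μm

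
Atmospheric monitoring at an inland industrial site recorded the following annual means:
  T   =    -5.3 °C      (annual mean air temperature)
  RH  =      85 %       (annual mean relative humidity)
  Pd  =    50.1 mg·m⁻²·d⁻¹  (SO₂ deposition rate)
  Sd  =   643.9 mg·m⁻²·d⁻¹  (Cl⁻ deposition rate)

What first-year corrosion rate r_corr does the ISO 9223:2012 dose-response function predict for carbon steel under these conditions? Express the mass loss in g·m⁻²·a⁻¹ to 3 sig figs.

r_corr = 649 g·m⁻²·a⁻¹

carbon steel: f(T) = +0.150·(T−10) [T≤10 °C] = -2.2950
  Pd branch = 1.77·Pd^0.52·e^(0.02·RH+f) = 7.473 μm/a
  Sd branch = 0.102·Sd^0.62·e^(0.033·RH+0.04·T) = 75.2 μm/a
  sum: 7.473 + 75.2 → r_corr = 82.67 μm/a
Convert to mass loss: 82.67 μm/a × 7.85 g/cm³ = 648.9 g·m⁻²·a⁻¹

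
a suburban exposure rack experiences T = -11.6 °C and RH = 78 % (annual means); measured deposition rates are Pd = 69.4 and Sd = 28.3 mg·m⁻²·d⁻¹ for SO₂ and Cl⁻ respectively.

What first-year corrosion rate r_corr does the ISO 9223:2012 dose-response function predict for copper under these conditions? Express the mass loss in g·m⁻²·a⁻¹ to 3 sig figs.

r_corr = 3.06 g·m⁻²·a⁻¹

copper: T≤10 °C ⇒ hinge +0.126·(-11.6−10) = -2.7216
  Pd branch = 0.0053·Pd^0.26·e^(0.059·RH+f) = 0.1046 μm/a
  Sd branch = 0.01025·Sd^0.27·e^(0.036·RH+0.049·T) = 0.2373 μm/a
  r_corr = 0.1046 + 0.2373 = 0.342 μm/a
Convert to mass loss: 0.342 μm/a × 8.96 g/cm³ = 3.064 g·m⁻²·a⁻¹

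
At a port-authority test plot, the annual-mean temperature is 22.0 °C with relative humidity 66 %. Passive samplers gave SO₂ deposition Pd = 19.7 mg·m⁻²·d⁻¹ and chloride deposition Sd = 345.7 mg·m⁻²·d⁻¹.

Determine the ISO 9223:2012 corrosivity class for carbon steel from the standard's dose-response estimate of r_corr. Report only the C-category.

C5

carbon steel: T>10 °C ⇒ hinge -0.054·(22.0−10) = -0.6480
  sulphur-dioxide contribution → 16.33 μm/a
  chloride contribution → 81.41 μm/a
  total first-year rate 97.74 μm/a
ISO 9223 Table 2 (carbon steel): 80 < 97.7 ≤ 200 μm/a ⇒ C5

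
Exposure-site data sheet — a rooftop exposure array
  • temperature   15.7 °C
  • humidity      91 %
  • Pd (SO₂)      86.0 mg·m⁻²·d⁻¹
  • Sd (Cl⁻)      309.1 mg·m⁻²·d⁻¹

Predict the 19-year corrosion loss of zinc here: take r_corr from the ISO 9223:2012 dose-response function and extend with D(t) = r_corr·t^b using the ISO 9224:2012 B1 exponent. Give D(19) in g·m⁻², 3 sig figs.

D(19) = 597 g·m⁻²

zinc: T>10 °C ⇒ hinge -0.071·(15.7−10) = -0.4047
  sulphur-dioxide contribution → 4.018 μm/a
  chloride contribution → 3.615 μm/a
  ⇒ r_corr(zinc) = 7.633 μm/a
ISO 9224: D(t) = r_corr · t^b with b = 0.813 (zinc, B1)
  D(19) = 7.633 × 19^0.813 = 7.633 × 10.96 = 83.62 μm
  Mass loss = 83.62 μm × 7.14 g/cm³ = 597 g·m⁻²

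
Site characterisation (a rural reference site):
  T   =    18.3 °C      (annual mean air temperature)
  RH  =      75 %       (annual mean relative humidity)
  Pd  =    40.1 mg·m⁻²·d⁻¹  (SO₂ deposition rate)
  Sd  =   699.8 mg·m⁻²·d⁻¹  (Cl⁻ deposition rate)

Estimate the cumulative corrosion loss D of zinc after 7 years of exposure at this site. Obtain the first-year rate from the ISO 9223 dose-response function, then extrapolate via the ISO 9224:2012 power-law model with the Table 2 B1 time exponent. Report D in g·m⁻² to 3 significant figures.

zinc: T>10 °C ⇒ hinge -0.071·(18.3−10) = -0.5893
  SO₂ term: 0.0129·40.1^0.44·exp(0.046·75-0.5893) = 1.144
  Cl⁻ term: 0.0175·699.8^0.57·exp(0.008·75+0.085·18.3) = 6.321
  r_corr = 1.144 + 6.321 = 7.465 μm/a
Power-law: D(7) = r_corr · 7^0.813
  D(7) = 7.465 × 7^0.813 = 7.465 × 4.865 = 36.32 μm
  Mass loss = 36.32 μm × 7.14 g/cm³ = 259.3 g·m⁻²

D(7) = 259 g·m⁻²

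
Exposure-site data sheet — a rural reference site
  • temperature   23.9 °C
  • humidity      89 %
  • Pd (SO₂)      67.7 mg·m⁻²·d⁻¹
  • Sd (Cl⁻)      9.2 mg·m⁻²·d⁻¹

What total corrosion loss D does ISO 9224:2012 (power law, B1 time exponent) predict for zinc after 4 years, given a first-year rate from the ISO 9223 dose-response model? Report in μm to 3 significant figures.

zinc: f(T) = -0.071·(T−10) [T>10 °C] = -0.9869
  Pd branch = 0.0129·Pd^0.44·e^(0.046·RH+f) = 1.843 μm/a
  Sd branch = 0.0175·Sd^0.57·e^(0.008·RH+0.085·T) = 0.9636 μm/a
  sum: 1.843 + 0.9636 → r_corr = 2.806 μm/a
Long-term exponent b (ISO 9224 Table 2, B1) = 0.813
  D(4) = 2.806 × 4^0.813 = 2.806 × 3.087 = 8.662 μm

D(4) = 8.66 μm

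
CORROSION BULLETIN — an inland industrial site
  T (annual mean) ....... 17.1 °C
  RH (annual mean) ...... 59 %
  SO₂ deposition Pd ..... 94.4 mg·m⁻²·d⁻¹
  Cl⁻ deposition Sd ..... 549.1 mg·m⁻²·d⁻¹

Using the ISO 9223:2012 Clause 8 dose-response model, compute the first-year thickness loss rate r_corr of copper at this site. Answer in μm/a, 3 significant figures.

r_corr = 1.41 μm/a

copper: f(T) = -0.080·(T−10) [T>10 °C] = -0.5680
  SO₂ term: 0.0053·94.4^0.26·exp(0.059·59-0.5680) = 0.3183
  Sd branch = 0.01025·Sd^0.27·e^(0.036·RH+0.049·T) = 1.088 μm/a
  r_corr = 0.3183 + 1.088 = 1.407 μm/a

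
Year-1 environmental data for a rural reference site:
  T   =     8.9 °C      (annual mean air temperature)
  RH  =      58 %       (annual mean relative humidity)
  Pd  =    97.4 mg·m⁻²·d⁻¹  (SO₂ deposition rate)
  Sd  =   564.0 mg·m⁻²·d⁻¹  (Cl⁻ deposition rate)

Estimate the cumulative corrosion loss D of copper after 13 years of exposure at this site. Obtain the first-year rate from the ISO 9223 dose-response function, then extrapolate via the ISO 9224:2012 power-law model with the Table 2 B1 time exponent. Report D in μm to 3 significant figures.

D(13) = 6.49 μm

copper: f(T) = +0.126·(T−10) [T≤10 °C] = -0.1386
  sulphur-dioxide contribution → 0.4648 μm/a
  chloride contribution → 0.7076 μm/a
  ⇒ r_corr(copper) = 1.172 μm/a
ISO 9224: D(t) = r_corr · t^b with b = 0.667 (copper, B1)
  D(13) = 1.172 × 13^0.667 = 1.172 × 5.534 = 6.487 μm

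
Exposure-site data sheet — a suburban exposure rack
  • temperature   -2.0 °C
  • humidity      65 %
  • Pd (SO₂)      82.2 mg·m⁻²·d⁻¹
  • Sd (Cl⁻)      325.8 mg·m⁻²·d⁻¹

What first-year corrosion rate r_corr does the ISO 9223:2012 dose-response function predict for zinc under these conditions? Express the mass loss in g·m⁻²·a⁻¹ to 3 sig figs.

r_corr = 12.9 g·m⁻²·a⁻¹

zinc: f(T) = +0.038·(T−10) [T≤10 °C] = -0.4560
  sulphur-dioxide contribution → 1.131 μm/a
  chloride contribution → 0.6721 μm/a
  total first-year rate 1.804 μm/a
Convert to mass loss: 1.804 μm/a × 7.14 g/cm³ = 12.88 g·m⁻²·a⁻¹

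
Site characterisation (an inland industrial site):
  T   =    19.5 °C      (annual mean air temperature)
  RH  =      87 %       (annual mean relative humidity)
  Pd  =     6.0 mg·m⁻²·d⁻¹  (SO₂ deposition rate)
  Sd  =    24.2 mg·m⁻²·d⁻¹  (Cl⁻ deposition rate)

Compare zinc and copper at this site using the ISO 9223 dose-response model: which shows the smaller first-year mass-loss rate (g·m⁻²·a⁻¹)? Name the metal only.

zinc

zinc: T>10 °C ⇒ hinge -0.071·(19.5−10) = -0.6745
  Pd branch = 0.0129·Pd^0.44·e^(0.046·RH+f) = 0.7908 μm/a
  Sd branch = 0.0175·Sd^0.57·e^(0.008·RH+0.085·T) = 1.132 μm/a
  sum: 0.7908 + 1.132 → r_corr = 1.923 μm/a
  mass loss = 1.923 μm/a × 7.14 g/cm³ = 13.73 g·m⁻²·a⁻¹
copper: f(T) = -0.080·(T−10) [T>10 °C] = -0.7600
  SO₂ term: 0.0053·6.0^0.26·exp(0.059·87-0.7600) = 0.6695
  Sd branch = 0.01025·Sd^0.27·e^(0.036·RH+0.049·T) = 1.444 μm/a
  r_corr = 0.6695 + 1.444 = 2.113 μm/a
  mass loss = 2.113 μm/a × 8.96 g/cm³ = 18.94 g·m⁻²·a⁻¹
Ordering by g·m⁻²·a⁻¹: copper (18.9) > zinc (13.7)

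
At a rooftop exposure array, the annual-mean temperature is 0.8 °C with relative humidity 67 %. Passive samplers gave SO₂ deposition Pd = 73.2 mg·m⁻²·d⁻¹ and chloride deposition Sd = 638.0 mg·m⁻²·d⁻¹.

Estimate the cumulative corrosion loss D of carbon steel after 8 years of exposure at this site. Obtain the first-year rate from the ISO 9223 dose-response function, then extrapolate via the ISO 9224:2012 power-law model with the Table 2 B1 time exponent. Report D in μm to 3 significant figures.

D(8) = 203 μm

carbon steel: T≤10 °C ⇒ hinge +0.150·(0.8−10) = -1.3800
  SO₂ term: 1.77·73.2^0.52·exp(0.02·67-1.3800) = 15.85
  Sd branch = 0.102·Sd^0.62·e^(0.033·RH+0.04·T) = 52.69 μm/a
  sum: 15.85 + 52.69 → r_corr = 68.54 μm/a
Power-law: D(8) = r_corr · 8^0.523
  D(8) = 68.54 × 8^0.523 = 68.54 × 2.967 = 203.4 μm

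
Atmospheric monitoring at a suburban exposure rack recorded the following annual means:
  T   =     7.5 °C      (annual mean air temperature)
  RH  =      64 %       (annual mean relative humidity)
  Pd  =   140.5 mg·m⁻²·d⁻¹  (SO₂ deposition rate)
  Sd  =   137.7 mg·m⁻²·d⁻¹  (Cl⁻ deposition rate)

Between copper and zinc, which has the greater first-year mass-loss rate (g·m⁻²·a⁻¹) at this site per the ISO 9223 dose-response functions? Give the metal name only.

zinc

copper: T≤10 °C ⇒ hinge +0.126·(7.5−10) = -0.3150
  SO₂ term: 0.0053·140.5^0.26·exp(0.059·64-0.3150) = 0.6106
  Cl⁻ term: 0.01025·137.7^0.27·exp(0.036·64+0.049·7.5) = 0.5603
  r_corr = 0.6106 + 0.5603 = 1.171 μm/a
  mass loss = 1.171 μm/a × 8.96 g/cm³ = 10.49 g·m⁻²·a⁻¹
zinc: f(T) = +0.038·(T−10) [T≤10 °C] = -0.0950
  Pd branch = 0.0129·Pd^0.44·e^(0.046·RH+f) = 1.963 μm/a
  Sd branch = 0.0175·Sd^0.57·e^(0.008·RH+0.085·T) = 0.9151 μm/a
  r_corr = 1.963 + 0.9151 = 2.878 μm/a
  mass loss = 2.878 μm/a × 7.14 g/cm³ = 20.55 g·m⁻²·a⁻¹
Ordering by g·m⁻²·a⁻¹: zinc (20.5) > copper (10.5)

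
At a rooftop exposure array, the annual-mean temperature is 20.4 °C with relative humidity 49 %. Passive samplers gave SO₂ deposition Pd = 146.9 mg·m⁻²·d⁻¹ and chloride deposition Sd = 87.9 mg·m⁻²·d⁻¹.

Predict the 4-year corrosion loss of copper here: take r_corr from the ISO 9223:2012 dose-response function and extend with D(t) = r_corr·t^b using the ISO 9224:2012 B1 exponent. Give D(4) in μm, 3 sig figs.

copper: T>10 °C ⇒ hinge -0.080·(20.4−10) = -0.8320
  SO₂ term: 0.0053·146.9^0.26·exp(0.059·49-0.8320) = 0.152
  Cl⁻ term: 0.01025·87.9^0.27·exp(0.036·49+0.049·20.4) = 0.5443
  r_corr = 0.152 + 0.5443 = 0.6963 μm/a
ISO 9224: D(t) = r_corr · t^b with b = 0.667 (copper, B1)
  D(4) = 0.6963 × 4^0.667 = 0.6963 × 2.521 = 1.755 μm

D(4) = 1.76 μm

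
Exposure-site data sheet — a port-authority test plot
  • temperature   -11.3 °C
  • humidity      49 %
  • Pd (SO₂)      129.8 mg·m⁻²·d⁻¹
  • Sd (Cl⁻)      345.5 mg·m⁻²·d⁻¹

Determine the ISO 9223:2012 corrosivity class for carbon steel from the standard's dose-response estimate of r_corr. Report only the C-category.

carbon steel: f(T) = +0.150·(T−10) [T≤10 °C] = -3.1950
  sulphur-dioxide contribution → 2.426 μm/a
  chloride contribution → 12.26 μm/a
  total first-year rate 14.68 μm/a
14.7 μm/a falls in (1.3, 25] for carbon steel → category C2

C2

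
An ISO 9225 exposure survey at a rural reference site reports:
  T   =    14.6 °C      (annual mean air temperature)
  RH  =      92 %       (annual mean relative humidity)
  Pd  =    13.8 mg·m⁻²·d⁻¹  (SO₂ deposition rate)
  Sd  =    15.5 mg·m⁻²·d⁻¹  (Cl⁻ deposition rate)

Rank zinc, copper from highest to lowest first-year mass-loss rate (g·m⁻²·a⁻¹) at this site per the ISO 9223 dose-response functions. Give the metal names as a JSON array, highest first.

zinc: T>10 °C ⇒ hinge -0.071·(14.6−10) = -0.3266
  sulphur-dioxide contribution → 2.033 μm/a
  chloride contribution → 0.6027 μm/a
  ⇒ r_corr(zinc) = 2.636 μm/a
  mass loss = 2.636 μm/a × 7.14 g/cm³ = 18.82 g·m⁻²·a⁻¹
copper: temperature factor f = -0.080·(4.6) = -0.3680
  sulphur-dioxide contribution → 1.653 μm/a
  chloride contribution → 1.206 μm/a
  ⇒ r_corr(copper) = 2.858 μm/a
  mass loss = 2.858 μm/a × 8.96 g/cm³ = 25.61 g·m⁻²·a⁻¹
Ordering by g·m⁻²·a⁻¹: copper (25.6) > zinc (18.8)

["copper", "zinc"]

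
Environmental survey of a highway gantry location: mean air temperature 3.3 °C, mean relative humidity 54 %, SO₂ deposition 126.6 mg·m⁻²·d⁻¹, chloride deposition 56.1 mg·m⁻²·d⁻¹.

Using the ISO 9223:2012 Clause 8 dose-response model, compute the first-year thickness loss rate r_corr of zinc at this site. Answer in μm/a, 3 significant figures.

zinc: f(T) = +0.038·(T−10) [T≤10 °C] = -0.2546
  sulphur-dioxide contribution → 1.009 μm/a
  chloride contribution → 0.3543 μm/a
  ⇒ r_corr(zinc) = 1.363 μm/a

r_corr = 1.36 μm/a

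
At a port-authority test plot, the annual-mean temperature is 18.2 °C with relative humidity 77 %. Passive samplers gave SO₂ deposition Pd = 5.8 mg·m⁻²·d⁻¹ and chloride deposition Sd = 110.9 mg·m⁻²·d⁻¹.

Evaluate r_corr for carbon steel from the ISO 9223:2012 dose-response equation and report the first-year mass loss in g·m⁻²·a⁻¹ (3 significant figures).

carbon steel: f(T) = -0.054·(T−10) [T>10 °C] = -0.4428
  Pd branch = 1.77·Pd^0.52·e^(0.02·RH+f) = 13.23 μm/a
  Cl⁻ term: 0.102·110.9^0.62·exp(0.033·77+0.04·18.2) = 49.68
  sum: 13.23 + 49.68 → r_corr = 62.91 μm/a
Convert to mass loss: 62.91 μm/a × 7.85 g/cm³ = 493.8 g·m⁻²·a⁻¹

r_corr = 494 g·m⁻²·a⁻¹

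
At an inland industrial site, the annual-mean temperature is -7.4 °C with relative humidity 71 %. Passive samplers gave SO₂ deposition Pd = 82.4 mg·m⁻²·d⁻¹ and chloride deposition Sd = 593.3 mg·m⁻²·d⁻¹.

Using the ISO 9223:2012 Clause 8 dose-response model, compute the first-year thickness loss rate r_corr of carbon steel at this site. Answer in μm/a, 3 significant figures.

carbon steel: f(T) = +0.150·(T−10) [T≤10 °C] = -2.6100
  Pd branch = 1.77·Pd^0.52·e^(0.02·RH+f) = 5.339 μm/a
  Sd branch = 0.102·Sd^0.62·e^(0.033·RH+0.04·T) = 41.4 μm/a
  r_corr = 5.339 + 41.4 = 46.74 μm/a

r_corr = 46.7 μm/a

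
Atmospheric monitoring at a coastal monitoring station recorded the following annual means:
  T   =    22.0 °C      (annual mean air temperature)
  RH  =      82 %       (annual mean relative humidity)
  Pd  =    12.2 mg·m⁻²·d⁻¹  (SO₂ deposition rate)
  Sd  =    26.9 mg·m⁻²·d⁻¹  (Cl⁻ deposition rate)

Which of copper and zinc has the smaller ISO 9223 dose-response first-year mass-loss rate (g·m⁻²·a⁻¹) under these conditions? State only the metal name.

zinc

copper: T>10 °C ⇒ hinge -0.080·(22.0−10) = -0.9600
  Pd branch = 0.0053·Pd^0.26·e^(0.059·RH+f) = 0.4908 μm/a
  Cl⁻ term: 0.01025·26.9^0.27·exp(0.036·82+0.049·22.0) = 1.403
  r_corr = 0.4908 + 1.403 = 1.894 μm/a
  mass loss = 1.894 μm/a × 8.96 g/cm³ = 16.97 g·m⁻²·a⁻¹
zinc: temperature factor f = -0.071·(12.0) = -0.8520
  Pd branch = 0.0129·Pd^0.44·e^(0.046·RH+f) = 0.719 μm/a
  Cl⁻ term: 0.0175·26.9^0.57·exp(0.008·82+0.085·22.0) = 1.429
  r_corr = 0.719 + 1.429 = 2.148 μm/a
  mass loss = 2.148 μm/a × 7.14 g/cm³ = 15.34 g·m⁻²·a⁻¹
Ordering by g·m⁻²·a⁻¹: copper (17) > zinc (15.3)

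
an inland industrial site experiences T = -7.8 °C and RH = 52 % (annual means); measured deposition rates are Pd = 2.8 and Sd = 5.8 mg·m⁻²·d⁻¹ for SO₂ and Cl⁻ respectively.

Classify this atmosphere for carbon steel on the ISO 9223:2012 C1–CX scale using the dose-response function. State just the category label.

carbon steel: temperature factor f = +0.150·(-17.8) = -2.6700
  sulphur-dioxide contribution → 0.5924 μm/a
  chloride contribution → 1.235 μm/a
  ⇒ r_corr(carbon steel) = 1.827 μm/a
Category bounds: 1.3…25 μm/a bracket r_corr ⇒ C2

C2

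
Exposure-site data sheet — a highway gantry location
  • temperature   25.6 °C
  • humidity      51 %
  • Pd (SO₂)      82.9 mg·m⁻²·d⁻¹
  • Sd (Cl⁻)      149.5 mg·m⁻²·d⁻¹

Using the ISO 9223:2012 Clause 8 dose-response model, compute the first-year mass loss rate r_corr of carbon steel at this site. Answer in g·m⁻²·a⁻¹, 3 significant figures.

carbon steel: temperature factor f = -0.054·(15.6) = -0.8424
  Pd branch = 1.77·Pd^0.52·e^(0.02·RH+f) = 21.03 μm/a
  Sd branch = 0.102·Sd^0.62·e^(0.033·RH+0.04·T) = 34.08 μm/a
  sum: 21.03 + 34.08 → r_corr = 55.11 μm/a
Convert to mass loss: 55.11 μm/a × 7.85 g/cm³ = 432.6 g·m⁻²·a⁻¹

r_corr = 433 g·m⁻²·a⁻¹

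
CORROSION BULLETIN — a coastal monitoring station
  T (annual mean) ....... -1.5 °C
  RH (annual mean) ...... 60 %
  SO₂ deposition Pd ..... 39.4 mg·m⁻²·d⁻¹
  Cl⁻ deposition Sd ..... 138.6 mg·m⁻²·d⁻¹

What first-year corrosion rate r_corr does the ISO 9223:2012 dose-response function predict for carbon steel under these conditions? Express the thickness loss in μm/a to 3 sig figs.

r_corr = 21.9 μm/a

carbon steel: f(T) = +0.150·(T−10) [T≤10 °C] = -1.7250
  SO₂ term: 1.77·39.4^0.52·exp(0.02·60-1.7250) = 7.073
  Sd branch = 0.102·Sd^0.62·e^(0.033·RH+0.04·T) = 14.8 μm/a
  sum: 7.073 + 14.8 → r_corr = 21.88 μm/a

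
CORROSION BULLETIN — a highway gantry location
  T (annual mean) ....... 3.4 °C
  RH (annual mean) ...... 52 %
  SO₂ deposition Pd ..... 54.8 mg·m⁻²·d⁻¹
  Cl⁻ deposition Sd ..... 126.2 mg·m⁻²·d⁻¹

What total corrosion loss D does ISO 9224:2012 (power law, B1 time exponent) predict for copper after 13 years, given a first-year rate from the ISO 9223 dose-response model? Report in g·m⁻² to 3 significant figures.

copper: f(T) = +0.126·(T−10) [T≤10 °C] = -0.8316
  SO₂ term: 0.0053·54.8^0.26·exp(0.059·52-0.8316) = 0.1405
  Sd branch = 0.01025·Sd^0.27·e^(0.036·RH+0.049·T) = 0.2906 μm/a
  r_corr = 0.1405 + 0.2906 = 0.4311 μm/a
Long-term exponent b (ISO 9224 Table 2, B1) = 0.667
  D(13) = 0.4311 × 13^0.667 = 0.4311 × 5.534 = 2.386 μm
  Mass loss = 2.386 μm × 8.96 g/cm³ = 21.38 g·m⁻²

D(13) = 21.4 g·m⁻²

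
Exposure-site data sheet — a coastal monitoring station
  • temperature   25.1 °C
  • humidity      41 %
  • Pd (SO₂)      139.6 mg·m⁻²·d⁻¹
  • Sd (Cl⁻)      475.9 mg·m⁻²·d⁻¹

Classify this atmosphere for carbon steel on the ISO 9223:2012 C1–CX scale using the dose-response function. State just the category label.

carbon steel: f(T) = -0.054·(T−10) [T>10 °C] = -0.8154
  SO₂ term: 1.77·139.6^0.52·exp(0.02·41-0.8154) = 23.19
  Cl⁻ term: 0.102·475.9^0.62·exp(0.033·41+0.04·25.1) = 49.24
  r_corr = 23.19 + 49.24 = 72.43 μm/a
ISO 9223 Table 2 (carbon steel): 50 < 72.4 ≤ 80 μm/a ⇒ C4

C4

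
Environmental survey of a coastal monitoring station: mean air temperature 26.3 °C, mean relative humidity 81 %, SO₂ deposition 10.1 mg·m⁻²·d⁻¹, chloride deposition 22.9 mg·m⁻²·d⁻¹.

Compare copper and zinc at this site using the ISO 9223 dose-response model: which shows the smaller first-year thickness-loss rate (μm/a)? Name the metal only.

copper

copper: temperature factor f = -0.080·(16.3) = -1.3040
  SO₂ term: 0.0053·10.1^0.26·exp(0.059·81-1.3040) = 0.3123
  Cl⁻ term: 0.01025·22.9^0.27·exp(0.036·81+0.049·26.3) = 1.599
  sum: 0.3123 + 1.599 → r_corr = 1.912 μm/a
zinc: temperature factor f = -0.071·(16.3) = -1.1573
  SO₂ term: 0.0129·10.1^0.44·exp(0.046·81-1.1573) = 0.4657
  Cl⁻ term: 0.0175·22.9^0.57·exp(0.008·81+0.085·26.3) = 1.864
  sum: 0.4657 + 1.864 → r_corr = 2.33 μm/a
Ordering by μm/a: zinc (2.33) > copper (1.91)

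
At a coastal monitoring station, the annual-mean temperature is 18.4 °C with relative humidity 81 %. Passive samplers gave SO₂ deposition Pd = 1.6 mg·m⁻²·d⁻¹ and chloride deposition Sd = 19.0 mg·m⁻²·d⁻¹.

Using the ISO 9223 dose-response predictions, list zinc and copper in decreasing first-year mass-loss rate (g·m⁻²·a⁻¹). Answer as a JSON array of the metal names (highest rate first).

["copper", "zinc"]

zinc: f(T) = -0.071·(T−10) [T>10 °C] = -0.5964
  sulphur-dioxide contribution → 0.3627 μm/a
  chloride contribution → 0.8562 μm/a
  total first-year rate 1.219 μm/a
  mass loss = 1.219 μm/a × 7.14 g/cm³ = 8.703 g·m⁻²·a⁻¹
copper: temperature factor f = -0.080·(8.4) = -0.6720
  sulphur-dioxide contribution → 0.3639 μm/a
  chloride contribution → 1.033 μm/a
  total first-year rate 1.397 μm/a
  mass loss = 1.397 μm/a × 8.96 g/cm³ = 12.51 g·m⁻²·a⁻¹
Ordering by g·m⁻²·a⁻¹: copper (12.5) > zinc (8.7)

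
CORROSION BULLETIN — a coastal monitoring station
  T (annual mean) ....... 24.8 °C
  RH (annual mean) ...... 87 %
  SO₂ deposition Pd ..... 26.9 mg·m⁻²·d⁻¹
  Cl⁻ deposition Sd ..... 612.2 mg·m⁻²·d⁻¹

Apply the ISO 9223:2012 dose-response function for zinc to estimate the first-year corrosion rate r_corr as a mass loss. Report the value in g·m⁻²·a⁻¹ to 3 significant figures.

r_corr = 87.5 g·m⁻²·a⁻¹

zinc: f(T) = -0.071·(T−10) [T>10 °C] = -1.0508
  SO₂ term: 0.0129·26.9^0.44·exp(0.046·87-1.0508) = 1.05
  Sd branch = 0.0175·Sd^0.57·e^(0.008·RH+0.085·T) = 11.2 μm/a
  sum: 1.05 + 11.2 → r_corr = 12.25 μm/a
Convert to mass loss: 12.25 μm/a × 7.14 g/cm³ = 87.49 g·m⁻²·a⁻¹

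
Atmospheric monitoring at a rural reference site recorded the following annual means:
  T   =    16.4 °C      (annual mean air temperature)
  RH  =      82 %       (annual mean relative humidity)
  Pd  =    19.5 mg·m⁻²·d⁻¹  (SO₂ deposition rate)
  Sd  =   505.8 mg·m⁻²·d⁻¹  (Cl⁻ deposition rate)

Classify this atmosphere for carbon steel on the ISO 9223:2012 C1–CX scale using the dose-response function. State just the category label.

C5

carbon steel: temperature factor f = -0.054·(6.4) = -0.3456
  Pd branch = 1.77·Pd^0.52·e^(0.02·RH+f) = 30.27 μm/a
  Cl⁻ term: 0.102·505.8^0.62·exp(0.033·82+0.04·16.4) = 139.7
  sum: 30.27 + 139.7 → r_corr = 170 μm/a
ISO 9223 Table 2 (carbon steel): 80 < 170 ≤ 200 μm/a ⇒ C5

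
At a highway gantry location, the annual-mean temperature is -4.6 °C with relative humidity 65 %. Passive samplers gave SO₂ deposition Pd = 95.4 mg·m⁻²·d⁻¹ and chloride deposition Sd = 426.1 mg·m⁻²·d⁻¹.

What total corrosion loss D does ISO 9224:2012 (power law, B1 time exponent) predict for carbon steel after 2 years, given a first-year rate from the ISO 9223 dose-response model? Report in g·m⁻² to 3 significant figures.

D(2) = 437 g·m⁻²

carbon steel: temperature factor f = +0.150·(-14.6) = -2.1900
  Pd branch = 1.77·Pd^0.52·e^(0.02·RH+f) = 7.777 μm/a
  Sd branch = 0.102·Sd^0.62·e^(0.033·RH+0.04·T) = 30.94 μm/a
  sum: 7.777 + 30.94 → r_corr = 38.72 μm/a
Long-term exponent b (ISO 9224 Table 2, B1) = 0.523
  D(2) = 38.72 × 2^0.523 = 38.72 × 1.437 = 55.64 μm
  Mass loss = 55.64 μm × 7.85 g/cm³ = 436.8 g·m⁻²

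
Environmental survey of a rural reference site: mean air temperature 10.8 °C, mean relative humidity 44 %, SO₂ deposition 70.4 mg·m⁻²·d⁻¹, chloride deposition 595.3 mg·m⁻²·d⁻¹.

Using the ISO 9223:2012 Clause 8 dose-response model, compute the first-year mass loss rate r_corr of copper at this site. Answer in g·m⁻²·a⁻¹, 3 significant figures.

copper: f(T) = -0.080·(T−10) [T>10 °C] = -0.0640
  sulphur-dioxide contribution → 0.2015 μm/a
  chloride contribution → 0.4761 μm/a
  ⇒ r_corr(copper) = 0.6776 μm/a
Convert to mass loss: 0.6776 μm/a × 8.96 g/cm³ = 6.071 g·m⁻²·a⁻¹

r_corr = 6.07 g·m⁻²·a⁻¹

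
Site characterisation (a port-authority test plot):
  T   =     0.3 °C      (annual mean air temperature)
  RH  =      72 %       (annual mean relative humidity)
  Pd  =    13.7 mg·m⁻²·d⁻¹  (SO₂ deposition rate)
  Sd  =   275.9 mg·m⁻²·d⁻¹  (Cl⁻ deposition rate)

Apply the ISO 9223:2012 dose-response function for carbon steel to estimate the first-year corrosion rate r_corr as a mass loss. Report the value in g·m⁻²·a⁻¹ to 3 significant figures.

r_corr = 338 g·m⁻²·a⁻¹

carbon steel: f(T) = +0.150·(T−10) [T≤10 °C] = -1.4550
  SO₂ term: 1.77·13.7^0.52·exp(0.02·72-1.4550) = 6.801
  Cl⁻ term: 0.102·275.9^0.62·exp(0.033·72+0.04·0.3) = 36.22
  r_corr = 6.801 + 36.22 = 43.02 μm/a
Convert to mass loss: 43.02 μm/a × 7.85 g/cm³ = 337.7 g·m⁻²·a⁻¹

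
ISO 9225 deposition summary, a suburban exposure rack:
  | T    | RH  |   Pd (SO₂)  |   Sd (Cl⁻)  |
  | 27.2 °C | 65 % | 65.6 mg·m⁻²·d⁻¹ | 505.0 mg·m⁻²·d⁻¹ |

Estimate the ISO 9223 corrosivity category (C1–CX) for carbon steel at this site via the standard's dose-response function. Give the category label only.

C5

carbon steel: f(T) = -0.054·(T−10) [T>10 °C] = -0.9288
  SO₂ term: 1.77·65.6^0.52·exp(0.02·65-0.9288) = 22.59
  Sd branch = 0.102·Sd^0.62·e^(0.033·RH+0.04·T) = 122.7 μm/a
  r_corr = 22.59 + 122.7 = 145.3 μm/a
ISO 9223 Table 2 (carbon steel): 80 < 145 ≤ 200 μm/a ⇒ C5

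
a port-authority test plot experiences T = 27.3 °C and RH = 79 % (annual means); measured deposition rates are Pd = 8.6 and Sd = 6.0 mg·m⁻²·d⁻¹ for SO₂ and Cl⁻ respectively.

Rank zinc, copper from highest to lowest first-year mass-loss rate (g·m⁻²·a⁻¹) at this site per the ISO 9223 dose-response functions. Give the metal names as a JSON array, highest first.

zinc: f(T) = -0.071·(T−10) [T>10 °C] = -1.2283
  SO₂ term: 0.0129·8.6^0.44·exp(0.046·79-1.2283) = 0.3686
  Sd branch = 0.0175·Sd^0.57·e^(0.008·RH+0.085·T) = 0.9308 μm/a
  r_corr = 0.3686 + 0.9308 = 1.299 μm/a
  mass loss = 1.299 μm/a × 7.14 g/cm³ = 9.277 g·m⁻²·a⁻¹
copper: f(T) = -0.080·(T−10) [T>10 °C] = -1.3840
  Pd branch = 0.0053·Pd^0.26·e^(0.059·RH+f) = 0.2457 μm/a
  Sd branch = 0.01025·Sd^0.27·e^(0.036·RH+0.049·T) = 1.089 μm/a
  r_corr = 0.2457 + 1.089 = 1.334 μm/a
  mass loss = 1.334 μm/a × 8.96 g/cm³ = 11.96 g·m⁻²·a⁻¹
Ordering by g·m⁻²·a⁻¹: copper (12) > zinc (9.28)

["copper", "zinc"]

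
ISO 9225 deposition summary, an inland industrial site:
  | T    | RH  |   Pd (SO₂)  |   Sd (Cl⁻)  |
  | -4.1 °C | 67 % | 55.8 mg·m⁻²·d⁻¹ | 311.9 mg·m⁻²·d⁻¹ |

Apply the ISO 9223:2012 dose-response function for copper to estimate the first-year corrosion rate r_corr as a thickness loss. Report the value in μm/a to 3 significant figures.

copper: T≤10 °C ⇒ hinge +0.126·(-4.1−10) = -1.7766
  Pd branch = 0.0053·Pd^0.26·e^(0.059·RH+f) = 0.1329 μm/a
  Cl⁻ term: 0.01025·311.9^0.27·exp(0.036·67+0.049·-4.1) = 0.4409
  sum: 0.1329 + 0.4409 → r_corr = 0.5739 μm/a

r_corr = 0.574 μm/a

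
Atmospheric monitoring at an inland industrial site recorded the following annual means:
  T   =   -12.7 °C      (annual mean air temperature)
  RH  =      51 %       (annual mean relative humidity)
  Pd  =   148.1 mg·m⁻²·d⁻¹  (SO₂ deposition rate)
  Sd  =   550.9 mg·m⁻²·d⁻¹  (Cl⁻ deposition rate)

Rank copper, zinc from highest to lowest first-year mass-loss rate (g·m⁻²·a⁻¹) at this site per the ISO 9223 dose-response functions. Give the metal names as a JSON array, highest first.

copper: temperature factor f = +0.126·(-22.7) = -2.8602
  sulphur-dioxide contribution → 0.02256 μm/a
  chloride contribution → 0.1896 μm/a
  total first-year rate 0.2122 μm/a
  mass loss = 0.2122 μm/a × 8.96 g/cm³ = 1.901 g·m⁻²·a⁻¹
zinc: T≤10 °C ⇒ hinge +0.038·(-12.7−10) = -0.8626
  sulphur-dioxide contribution → 0.5127 μm/a
  chloride contribution → 0.3265 μm/a
  ⇒ r_corr(zinc) = 0.8392 μm/a
  mass loss = 0.8392 μm/a × 7.14 g/cm³ = 5.992 g·m⁻²·a⁻¹
Ordering by g·m⁻²·a⁻¹: zinc (5.99) > copper (1.9)

["zinc", "copper"]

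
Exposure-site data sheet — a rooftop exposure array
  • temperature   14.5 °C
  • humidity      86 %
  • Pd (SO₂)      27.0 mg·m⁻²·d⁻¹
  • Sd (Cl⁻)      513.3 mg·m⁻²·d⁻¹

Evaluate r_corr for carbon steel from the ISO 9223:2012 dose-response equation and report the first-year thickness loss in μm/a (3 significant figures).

r_corr = 192 μm/a

carbon steel: f(T) = -0.054·(T−10) [T>10 °C] = -0.2430
  sulphur-dioxide contribution → 43.03 μm/a
  chloride contribution → 149.1 μm/a
  total first-year rate 192.1 μm/a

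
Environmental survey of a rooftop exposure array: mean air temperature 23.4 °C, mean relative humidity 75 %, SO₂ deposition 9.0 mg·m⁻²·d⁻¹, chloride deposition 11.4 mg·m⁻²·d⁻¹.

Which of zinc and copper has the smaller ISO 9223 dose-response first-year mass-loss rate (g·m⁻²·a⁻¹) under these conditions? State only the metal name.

zinc: temperature factor f = -0.071·(13.4) = -0.9514
  SO₂ term: 0.0129·9.0^0.44·exp(0.046·75-0.9514) = 0.4127
  Cl⁻ term: 0.0175·11.4^0.57·exp(0.008·75+0.085·23.4) = 0.933
  sum: 0.4127 + 0.933 → r_corr = 1.346 μm/a
  mass loss = 1.346 μm/a × 7.14 g/cm³ = 9.608 g·m⁻²·a⁻¹
copper: f(T) = -0.080·(T−10) [T>10 °C] = -1.0720
  SO₂ term: 0.0053·9.0^0.26·exp(0.059·75-1.0720) = 0.2683
  Cl⁻ term: 0.01025·11.4^0.27·exp(0.036·75+0.049·23.4) = 0.9261
  r_corr = 0.2683 + 0.9261 = 1.194 μm/a
  mass loss = 1.194 μm/a × 8.96 g/cm³ = 10.7 g·m⁻²·a⁻¹
Ordering by g·m⁻²·a⁻¹: copper (10.7) > zinc (9.61)

zinc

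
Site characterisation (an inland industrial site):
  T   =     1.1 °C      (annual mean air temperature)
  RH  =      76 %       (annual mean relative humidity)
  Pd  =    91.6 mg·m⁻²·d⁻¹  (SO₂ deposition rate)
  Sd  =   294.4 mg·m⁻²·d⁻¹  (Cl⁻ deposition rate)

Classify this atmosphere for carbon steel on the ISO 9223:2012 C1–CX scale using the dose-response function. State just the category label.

carbon steel: T≤10 °C ⇒ hinge +0.150·(1.1−10) = -1.3350
  SO₂ term: 1.77·91.6^0.52·exp(0.02·76-1.3350) = 22.31
  Sd branch = 0.102·Sd^0.62·e^(0.033·RH+0.04·T) = 44.43 μm/a
  sum: 22.31 + 44.43 → r_corr = 66.74 μm/a
Category bounds: 50…80 μm/a bracket r_corr ⇒ C4

C4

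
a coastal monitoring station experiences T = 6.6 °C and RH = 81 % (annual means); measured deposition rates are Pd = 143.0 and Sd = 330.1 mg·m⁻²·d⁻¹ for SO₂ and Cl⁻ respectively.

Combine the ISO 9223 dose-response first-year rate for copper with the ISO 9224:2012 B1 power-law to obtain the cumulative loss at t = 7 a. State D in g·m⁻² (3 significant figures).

copper: T≤10 °C ⇒ hinge +0.126·(6.6−10) = -0.4284
  SO₂ term: 0.0053·143.0^0.26·exp(0.059·81-0.4284) = 1.493
  Sd branch = 0.01025·Sd^0.27·e^(0.036·RH+0.049·T) = 1.252 μm/a
  sum: 1.493 + 1.252 → r_corr = 2.745 μm/a
Long-term exponent b (ISO 9224 Table 2, B1) = 0.667
  D(7) = 2.745 × 7^0.667 = 2.745 × 3.662 = 10.05 μm
  Mass loss = 10.05 μm × 8.96 g/cm³ = 90.07 g·m⁻²

D(7) = 90.1 g·m⁻²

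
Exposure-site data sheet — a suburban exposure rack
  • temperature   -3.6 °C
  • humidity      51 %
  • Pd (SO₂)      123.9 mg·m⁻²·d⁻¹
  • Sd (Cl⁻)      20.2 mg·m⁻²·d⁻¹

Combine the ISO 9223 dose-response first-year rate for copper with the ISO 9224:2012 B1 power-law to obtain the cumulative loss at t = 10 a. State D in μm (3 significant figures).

copper: T≤10 °C ⇒ hinge +0.126·(-3.6−10) = -1.7136
  Pd branch = 0.0053·Pd^0.26·e^(0.059·RH+f) = 0.06777 μm/a
  Cl⁻ term: 0.01025·20.2^0.27·exp(0.036·51+0.049·-3.6) = 0.1213
  sum: 0.06777 + 0.1213 → r_corr = 0.1891 μm/a
Long-term exponent b (ISO 9224 Table 2, B1) = 0.667
  D(10) = 0.1891 × 10^0.667 = 0.1891 × 4.645 = 0.8784 μm

D(10) = 0.878 μm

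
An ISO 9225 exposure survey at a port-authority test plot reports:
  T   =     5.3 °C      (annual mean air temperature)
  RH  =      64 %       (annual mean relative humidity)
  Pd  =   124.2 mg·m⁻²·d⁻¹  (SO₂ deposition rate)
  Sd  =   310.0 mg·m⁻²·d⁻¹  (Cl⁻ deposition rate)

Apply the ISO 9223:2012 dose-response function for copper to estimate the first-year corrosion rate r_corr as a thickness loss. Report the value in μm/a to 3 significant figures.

copper: f(T) = +0.126·(T−10) [T≤10 °C] = -0.5922
  sulphur-dioxide contribution → 0.4482 μm/a
  chloride contribution → 0.6263 μm/a
  ⇒ r_corr(copper) = 1.074 μm/a

r_corr = 1.07 μm/a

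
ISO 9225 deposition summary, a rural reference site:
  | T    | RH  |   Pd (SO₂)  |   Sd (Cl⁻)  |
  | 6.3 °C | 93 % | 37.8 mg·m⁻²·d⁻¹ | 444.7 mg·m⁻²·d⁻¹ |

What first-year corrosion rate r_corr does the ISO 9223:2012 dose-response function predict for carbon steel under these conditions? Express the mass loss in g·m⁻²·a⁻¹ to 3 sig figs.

r_corr = 1.31e+03 g·m⁻²·a⁻¹

carbon steel: T≤10 °C ⇒ hinge +0.150·(6.3−10) = -0.5550
  Pd branch = 1.77·Pd^0.52·e^(0.02·RH+f) = 43.15 μm/a
  Sd branch = 0.102·Sd^0.62·e^(0.033·RH+0.04·T) = 123.8 μm/a
  r_corr = 43.15 + 123.8 = 166.9 μm/a
Convert to mass loss: 166.9 μm/a × 7.85 g/cm³ = 1311 g·m⁻²·a⁻¹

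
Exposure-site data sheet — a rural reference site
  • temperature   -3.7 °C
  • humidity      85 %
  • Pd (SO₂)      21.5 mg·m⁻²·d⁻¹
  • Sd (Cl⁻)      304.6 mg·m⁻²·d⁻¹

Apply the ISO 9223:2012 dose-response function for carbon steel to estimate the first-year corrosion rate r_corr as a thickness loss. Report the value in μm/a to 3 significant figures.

r_corr = 56.5 μm/a

carbon steel: T≤10 °C ⇒ hinge +0.150·(-3.7−10) = -2.0550
  Pd branch = 1.77·Pd^0.52·e^(0.02·RH+f) = 6.119 μm/a
  Sd branch = 0.102·Sd^0.62·e^(0.033·RH+0.04·T) = 50.4 μm/a
  sum: 6.119 + 50.4 → r_corr = 56.52 μm/a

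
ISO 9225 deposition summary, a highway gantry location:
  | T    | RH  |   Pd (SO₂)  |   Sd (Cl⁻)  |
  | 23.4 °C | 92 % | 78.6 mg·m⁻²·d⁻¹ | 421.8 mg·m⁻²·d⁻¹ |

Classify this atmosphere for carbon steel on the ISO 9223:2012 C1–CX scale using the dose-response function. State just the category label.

carbon steel: T>10 °C ⇒ hinge -0.054·(23.4−10) = -0.7236
  SO₂ term: 1.77·78.6^0.52·exp(0.02·92-0.7236) = 52.29
  Sd branch = 0.102·Sd^0.62·e^(0.033·RH+0.04·T) = 229.7 μm/a
  sum: 52.29 + 229.7 → r_corr = 282 μm/a
282 μm/a falls in (200, 700] for carbon steel → category CX

CX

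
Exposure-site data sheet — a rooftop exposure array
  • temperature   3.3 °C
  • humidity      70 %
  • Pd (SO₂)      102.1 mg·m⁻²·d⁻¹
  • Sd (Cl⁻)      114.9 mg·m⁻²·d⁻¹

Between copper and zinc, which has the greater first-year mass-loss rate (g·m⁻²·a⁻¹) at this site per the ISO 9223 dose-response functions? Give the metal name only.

copper: temperature factor f = +0.126·(-6.7) = -0.8442
  SO₂ term: 0.0053·102.1^0.26·exp(0.059·70-0.8442) = 0.4717
  Sd branch = 0.01025·Sd^0.27·e^(0.036·RH+0.049·T) = 0.5391 μm/a
  sum: 0.4717 + 0.5391 → r_corr = 1.011 μm/a
  mass loss = 1.011 μm/a × 8.96 g/cm³ = 9.056 g·m⁻²·a⁻¹
zinc: temperature factor f = +0.038·(-6.7) = -0.2546
  Pd branch = 0.0129·Pd^0.44·e^(0.046·RH+f) = 1.916 μm/a
  Sd branch = 0.0175·Sd^0.57·e^(0.008·RH+0.085·T) = 0.606 μm/a
  sum: 1.916 + 0.606 → r_corr = 2.522 μm/a
  mass loss = 2.522 μm/a × 7.14 g/cm³ = 18.01 g·m⁻²·a⁻¹
Ordering by g·m⁻²·a⁻¹: zinc (18) > copper (9.06)

zinc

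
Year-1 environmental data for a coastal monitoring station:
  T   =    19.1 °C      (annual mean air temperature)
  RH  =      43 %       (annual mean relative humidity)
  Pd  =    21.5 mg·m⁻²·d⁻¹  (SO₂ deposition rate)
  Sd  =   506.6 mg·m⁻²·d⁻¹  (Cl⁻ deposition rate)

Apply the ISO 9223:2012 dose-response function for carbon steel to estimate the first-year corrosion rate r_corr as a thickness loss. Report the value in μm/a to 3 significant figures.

carbon steel: T>10 °C ⇒ hinge -0.054·(19.1−10) = -0.4914
  Pd branch = 1.77·Pd^0.52·e^(0.02·RH+f) = 12.62 μm/a
  Cl⁻ term: 0.102·506.6^0.62·exp(0.033·43+0.04·19.1) = 43.01
  r_corr = 12.62 + 43.01 = 55.62 μm/a

r_corr = 55.6 μm/a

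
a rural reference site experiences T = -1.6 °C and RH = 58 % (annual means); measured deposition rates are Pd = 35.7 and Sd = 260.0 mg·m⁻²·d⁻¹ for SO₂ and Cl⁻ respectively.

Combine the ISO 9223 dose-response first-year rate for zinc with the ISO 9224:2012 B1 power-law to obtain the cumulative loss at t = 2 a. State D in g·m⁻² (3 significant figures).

zinc: temperature factor f = +0.038·(-11.6) = -0.4408
  Pd branch = 0.0129·Pd^0.44·e^(0.046·RH+f) = 0.5768 μm/a
  Sd branch = 0.0175·Sd^0.57·e^(0.008·RH+0.085·T) = 0.5781 μm/a
  sum: 0.5768 + 0.5781 → r_corr = 1.155 μm/a
Power-law: D(2) = r_corr · 2^0.813
  D(2) = 1.155 × 2^0.813 = 1.155 × 1.757 = 2.029 μm
  Mass loss = 2.029 μm × 7.14 g/cm³ = 14.49 g·m⁻²

D(2) = 14.5 g·m⁻²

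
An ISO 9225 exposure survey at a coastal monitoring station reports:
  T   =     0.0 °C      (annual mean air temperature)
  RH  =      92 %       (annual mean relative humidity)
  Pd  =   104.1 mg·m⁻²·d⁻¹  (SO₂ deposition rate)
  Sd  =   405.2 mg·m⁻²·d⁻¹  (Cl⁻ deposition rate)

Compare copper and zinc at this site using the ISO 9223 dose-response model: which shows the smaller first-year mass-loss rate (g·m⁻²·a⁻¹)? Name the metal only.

copper

copper: f(T) = +0.126·(T−10) [T≤10 °C] = -1.2600
  SO₂ term: 0.0053·104.1^0.26·exp(0.059·92-1.2600) = 1.145
  Cl⁻ term: 0.01025·405.2^0.27·exp(0.036·92+0.049·0.0) = 1.423
  r_corr = 1.145 + 1.423 = 2.568 μm/a
  mass loss = 2.568 μm/a × 8.96 g/cm³ = 23.01 g·m⁻²·a⁻¹
zinc: T≤10 °C ⇒ hinge +0.038·(0.0−10) = -0.3800
  Pd branch = 0.0129·Pd^0.44·e^(0.046·RH+f) = 4.69 μm/a
  Cl⁻ term: 0.0175·405.2^0.57·exp(0.008·92+0.085·0.0) = 1.12
  r_corr = 4.69 + 1.12 = 5.81 μm/a
  mass loss = 5.81 μm/a × 7.14 g/cm³ = 41.48 g·m⁻²·a⁻¹
Ordering by g·m⁻²·a⁻¹: zinc (41.5) > copper (23)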